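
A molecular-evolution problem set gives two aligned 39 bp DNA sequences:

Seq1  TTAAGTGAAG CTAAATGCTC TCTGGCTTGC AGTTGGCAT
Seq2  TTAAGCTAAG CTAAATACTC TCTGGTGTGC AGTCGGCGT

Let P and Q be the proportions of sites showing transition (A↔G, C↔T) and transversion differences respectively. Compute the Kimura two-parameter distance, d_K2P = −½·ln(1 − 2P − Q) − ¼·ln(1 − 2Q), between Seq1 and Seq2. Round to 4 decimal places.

0.2109

Differing sites — 6:T/C (Ti); 7:G/T (Tv); 17:G/A (Ti); 26:C/T (Ti); 27:T/G (Tv); 34:T/C (Ti); 38:A/G (Ti).
Of the 7 differences, 5 transitions and 2 transversions over 39 sites: P = 5/39 = 0.128205, Q = 2/39 = 0.051282.
d = −0.5·ln(0.692308) − 0.25·ln(0.897436) = −0.5·(-0.367724) − 0.25·(-0.108213) = 0.2109.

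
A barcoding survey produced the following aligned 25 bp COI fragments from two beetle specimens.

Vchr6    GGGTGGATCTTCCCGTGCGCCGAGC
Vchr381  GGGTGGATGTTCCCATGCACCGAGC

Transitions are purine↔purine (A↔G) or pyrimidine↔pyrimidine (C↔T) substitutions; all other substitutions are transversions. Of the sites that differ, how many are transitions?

Differing sites — 9:C/G (Tv); 15:G/A (Ti); 19:G/A (Ti).
Of the 3 differences, 2 transitions and 1 transversion, so the answer is 2.

2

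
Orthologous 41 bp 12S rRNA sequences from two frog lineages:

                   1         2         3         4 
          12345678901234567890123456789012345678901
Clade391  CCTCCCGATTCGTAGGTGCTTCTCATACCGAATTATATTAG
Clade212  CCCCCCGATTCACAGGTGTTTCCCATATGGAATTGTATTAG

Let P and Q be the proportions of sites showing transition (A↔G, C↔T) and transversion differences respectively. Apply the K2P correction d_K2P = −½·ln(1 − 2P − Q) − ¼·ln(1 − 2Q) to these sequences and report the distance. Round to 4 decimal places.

Mismatches occur at site 3 (T→C, transition), site 12 (G→A, transition), site 13 (T→C, transition), site 19 (C→T, transition), site 23 (T→C, transition), site 28 (C→T, transition), site 29 (C→G, transversion), site 35 (A→G, transition).
Of the 8 differences, 7 transitions and 1 transversion over 41 sites: P = 7/41 = 0.170732, Q = 1/41 = 0.024390.
d = −0.5·ln(0.634146) − 0.25·ln(0.951220) = −0.5·(-0.455476) − 0.25·(-0.050010) = 0.2402.

0.2402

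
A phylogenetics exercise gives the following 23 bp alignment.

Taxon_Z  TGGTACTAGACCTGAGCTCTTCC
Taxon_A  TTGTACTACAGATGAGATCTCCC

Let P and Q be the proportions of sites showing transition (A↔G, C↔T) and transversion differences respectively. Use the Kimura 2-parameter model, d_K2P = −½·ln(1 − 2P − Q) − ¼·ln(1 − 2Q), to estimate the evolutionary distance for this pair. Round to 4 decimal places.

0.3241

Differing sites — 2:G/T (Tv); 9:G/C (Tv); 11:C/G (Tv); 12:C/A (Tv); 17:C/A (Tv); 21:T/C (Ti).
Of the 6 differences, 1 transition and 5 transversions over 23 sites: P = 1/23 = 0.043478, Q = 5/23 = 0.217391.
d = −0.5·ln(0.695653) − 0.25·ln(0.565218) = −0.5·(-0.362904) − 0.25·(-0.570544) = 0.3241.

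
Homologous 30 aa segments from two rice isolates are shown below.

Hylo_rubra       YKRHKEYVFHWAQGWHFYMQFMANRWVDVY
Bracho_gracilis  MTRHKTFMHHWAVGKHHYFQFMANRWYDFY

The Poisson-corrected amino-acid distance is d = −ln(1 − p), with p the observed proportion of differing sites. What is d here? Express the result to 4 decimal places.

Differing sites — 1:Y/M; 2:K/T; 6:E/T; 7:Y/F; 8:V/M; 9:F/H; 13:Q/V; 15:W/K; 17:F/H; 19:M/F; 27:V/Y; 29:V/F.
p = 12/30 = 0.400000.
d = −ln(1 − 0.400000) = −ln(0.600000) = 0.5108.

0.5108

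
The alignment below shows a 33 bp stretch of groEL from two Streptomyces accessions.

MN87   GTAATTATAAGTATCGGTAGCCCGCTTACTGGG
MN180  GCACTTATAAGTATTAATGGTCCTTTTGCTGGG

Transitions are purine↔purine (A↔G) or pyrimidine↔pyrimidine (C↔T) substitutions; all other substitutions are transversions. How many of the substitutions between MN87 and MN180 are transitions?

The sequences differ at positions 2 (T/C, transition), 4 (A/C, transversion), 15 (C/T, transition), 16 (G/A, transition), 17 (G/A, transition), 19 (A/G, transition), 21 (C/T, transition), 24 (G/T, transversion), 25 (C/T, transition), 28 (A/G, transition).
Of the 10 differences, 8 transitions and 2 transversions, so the answer is 8.

8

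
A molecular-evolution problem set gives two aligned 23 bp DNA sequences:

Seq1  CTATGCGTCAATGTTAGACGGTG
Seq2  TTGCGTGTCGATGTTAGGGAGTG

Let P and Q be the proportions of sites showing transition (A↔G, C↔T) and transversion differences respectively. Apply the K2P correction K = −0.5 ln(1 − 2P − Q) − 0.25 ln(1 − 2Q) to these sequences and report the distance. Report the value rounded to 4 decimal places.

0.5508

Differing sites — 1:C/T (Ti); 3:A/G (Ti); 4:T/C (Ti); 6:C/T (Ti); 10:A/G (Ti); 18:A/G (Ti); 19:C/G (Tv); 20:G/A (Ti).
Of the 8 differences, 7 transitions and 1 transversion over 23 sites: P = 7/23 = 0.304348, Q = 1/23 = 0.043478.
d = −0.5·ln(0.347826) − 0.25·ln(0.913044) = −0.5·(-1.056053) − 0.25·(-0.090971) = 0.5508.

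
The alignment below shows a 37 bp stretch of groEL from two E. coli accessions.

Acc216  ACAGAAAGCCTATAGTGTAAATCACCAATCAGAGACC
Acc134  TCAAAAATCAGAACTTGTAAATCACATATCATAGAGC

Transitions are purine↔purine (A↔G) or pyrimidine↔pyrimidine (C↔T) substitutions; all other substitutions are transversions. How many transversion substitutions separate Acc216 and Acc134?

11

Differing sites — 1:A/T (Tv); 4:G/A (Ti); 8:G/T (Tv); 10:C/A (Tv); 11:T/G (Tv); 13:T/A (Tv); 14:A/C (Tv); 15:G/T (Tv); 26:C/A (Tv); 27:A/T (Tv); 32:G/T (Tv); 36:C/G (Tv).
Of the 12 differences, 1 transition and 11 transversions, so the answer is 11.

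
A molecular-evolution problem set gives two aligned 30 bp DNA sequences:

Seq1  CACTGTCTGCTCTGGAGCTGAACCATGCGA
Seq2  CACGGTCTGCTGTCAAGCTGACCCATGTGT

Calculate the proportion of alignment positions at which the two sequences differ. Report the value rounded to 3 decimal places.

0.233

Differing sites — 4:T/G; 12:C/G; 14:G/C; 15:G/A; 22:A/C; 28:C/T; 30:A/T.
There are 7 differences over 30 sites, so p = 7/30 = 0.233.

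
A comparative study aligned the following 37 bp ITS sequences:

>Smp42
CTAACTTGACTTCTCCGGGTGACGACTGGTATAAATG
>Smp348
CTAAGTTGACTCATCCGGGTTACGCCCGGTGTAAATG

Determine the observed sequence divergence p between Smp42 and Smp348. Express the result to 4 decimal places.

Mismatches occur at site 5 (C→G), site 12 (T→C), site 13 (C→A), site 21 (G→T), site 25 (A→C), site 27 (T→C), site 31 (A→G).
There are 7 differences over 37 sites, so p = 7/37 = 0.1892.

0.1892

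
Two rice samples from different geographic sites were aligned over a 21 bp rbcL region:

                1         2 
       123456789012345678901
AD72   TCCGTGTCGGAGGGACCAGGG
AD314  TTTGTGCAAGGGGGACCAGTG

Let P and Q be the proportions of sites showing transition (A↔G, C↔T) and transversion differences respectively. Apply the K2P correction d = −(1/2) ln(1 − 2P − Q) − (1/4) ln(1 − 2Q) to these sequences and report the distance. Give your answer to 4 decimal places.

The sequences differ at positions 2 (C/T, transition), 3 (C/T, transition), 7 (T/C, transition), 8 (C/A, transversion), 9 (G/A, transition), 11 (A/G, transition), 20 (G/T, transversion).
Of the 7 differences, 5 transitions and 2 transversions over 21 sites: P = 5/21 = 0.238095, Q = 2/21 = 0.095238.
d = −0.5·ln(0.428572) − 0.25·ln(0.809524) = −0.5·(-0.847297) − 0.25·(-0.211309) = 0.4765.

0.4765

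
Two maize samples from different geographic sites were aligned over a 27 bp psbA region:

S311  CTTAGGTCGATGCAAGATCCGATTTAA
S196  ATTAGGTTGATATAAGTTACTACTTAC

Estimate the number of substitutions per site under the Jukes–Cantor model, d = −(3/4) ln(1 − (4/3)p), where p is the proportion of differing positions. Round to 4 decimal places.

Differing sites — 1:C/A; 8:C/T; 12:G/A; 13:C/T; 17:A/T; 19:C/A; 21:G/T; 23:T/C; 27:A/C.
p = 9/27 = 0.333333.
d = −0.75 · ln(1 − (4/3)·0.333333) = −0.75 · ln(0.555556) = −0.75 · (-0.587786) = 0.4408.

0.4408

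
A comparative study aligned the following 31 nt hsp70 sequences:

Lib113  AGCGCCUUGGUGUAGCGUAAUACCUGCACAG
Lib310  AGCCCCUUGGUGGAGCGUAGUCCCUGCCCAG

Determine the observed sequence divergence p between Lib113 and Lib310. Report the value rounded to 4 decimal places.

Differing sites — 4:G/C; 13:U/G; 20:A/G; 22:A/C; 28:A/C.
There are 5 differences over 31 sites, so p = 5/31 = 0.1613.

0.1613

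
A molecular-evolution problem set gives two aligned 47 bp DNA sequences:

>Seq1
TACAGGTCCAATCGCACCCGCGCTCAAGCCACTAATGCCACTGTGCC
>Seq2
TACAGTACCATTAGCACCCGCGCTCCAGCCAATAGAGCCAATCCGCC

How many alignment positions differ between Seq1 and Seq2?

The sequences differ at positions 6 (G/T), 7 (T/A), 11 (A/T), 13 (C/A), 26 (A/C), 32 (C/A), 35 (A/G), 36 (T/A), 41 (C/A), 43 (G/C), 44 (T/C).
That gives 11 mismatches out of 47 aligned sites, so the Hamming distance is 11.

11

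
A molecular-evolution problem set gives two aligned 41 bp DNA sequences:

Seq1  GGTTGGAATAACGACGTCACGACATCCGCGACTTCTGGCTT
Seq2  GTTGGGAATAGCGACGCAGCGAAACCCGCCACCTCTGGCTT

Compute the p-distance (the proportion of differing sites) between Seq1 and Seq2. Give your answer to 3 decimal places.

The sequences differ at positions 2 (G/T), 4 (T/G), 11 (A/G), 17 (T/C), 18 (C/A), 19 (A/G), 23 (C/A), 25 (T/C), 30 (G/C), 33 (T/C).
There are 10 differences over 41 sites, so p = 10/41 = 0.244.

0.244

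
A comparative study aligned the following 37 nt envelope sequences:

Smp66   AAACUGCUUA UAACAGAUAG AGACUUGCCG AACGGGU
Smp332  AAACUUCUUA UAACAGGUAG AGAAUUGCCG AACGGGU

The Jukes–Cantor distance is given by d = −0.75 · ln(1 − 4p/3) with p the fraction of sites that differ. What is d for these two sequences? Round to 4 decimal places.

0.0858

The sequences differ at positions 6 (G/U), 17 (A/G), 24 (C/A).
p = 3/37 = 0.081081.
d = −0.75 · ln(1 − (4/3)·0.081081) = −0.75 · ln(0.891892) = −0.75 · (-0.114410) = 0.0858.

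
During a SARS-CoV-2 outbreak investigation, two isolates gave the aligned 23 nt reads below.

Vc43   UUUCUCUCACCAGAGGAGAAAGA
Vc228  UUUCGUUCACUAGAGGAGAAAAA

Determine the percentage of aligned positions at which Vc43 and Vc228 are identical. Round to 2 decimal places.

Mismatches occur at site 5 (U→G), site 6 (C→U), site 11 (C→U), site 22 (G→A).
19 of the 23 sites match, so the percent identity is 19/23 × 100 = 82.61%.

82.61%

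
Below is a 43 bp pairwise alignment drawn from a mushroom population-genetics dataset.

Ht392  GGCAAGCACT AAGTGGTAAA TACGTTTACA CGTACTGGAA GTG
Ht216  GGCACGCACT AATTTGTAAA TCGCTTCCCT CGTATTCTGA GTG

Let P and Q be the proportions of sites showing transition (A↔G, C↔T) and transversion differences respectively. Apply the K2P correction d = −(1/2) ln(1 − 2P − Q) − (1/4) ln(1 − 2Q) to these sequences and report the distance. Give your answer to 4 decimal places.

0.3891

Mismatches occur at site 5 (A→C, transversion), site 13 (G→T, transversion), site 15 (G→T, transversion), site 22 (A→C, transversion), site 23 (C→G, transversion), site 24 (G→C, transversion), site 27 (T→C, transition), site 28 (A→C, transversion), site 30 (A→T, transversion), site 35 (C→T, transition), site 37 (G→C, transversion), site 38 (G→T, transversion), site 39 (A→G, transition).
Of the 13 differences, 3 transitions and 10 transversions over 43 sites: P = 3/43 = 0.069767, Q = 10/43 = 0.232558.
d = −0.5·ln(0.627908) − 0.25·ln(0.534884) = −0.5·(-0.465362) − 0.25·(-0.625705) = 0.3891.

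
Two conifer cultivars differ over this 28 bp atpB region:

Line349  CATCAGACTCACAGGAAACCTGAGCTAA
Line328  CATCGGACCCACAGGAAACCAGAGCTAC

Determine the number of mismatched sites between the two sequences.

The sequences differ at positions 5 (A/G), 9 (T/C), 21 (T/A), 28 (A/C).
That gives 4 mismatches out of 28 aligned sites, so the Hamming distance is 4.

4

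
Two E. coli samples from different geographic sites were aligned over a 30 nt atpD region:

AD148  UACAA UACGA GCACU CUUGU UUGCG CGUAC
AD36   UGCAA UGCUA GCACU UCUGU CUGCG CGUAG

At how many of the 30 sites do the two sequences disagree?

Differing sites — 2:A/G; 7:A/G; 9:G/U; 16:C/U; 17:U/C; 21:U/C; 30:C/G.
That gives 7 mismatches out of 30 aligned sites, so the Hamming distance is 7.

7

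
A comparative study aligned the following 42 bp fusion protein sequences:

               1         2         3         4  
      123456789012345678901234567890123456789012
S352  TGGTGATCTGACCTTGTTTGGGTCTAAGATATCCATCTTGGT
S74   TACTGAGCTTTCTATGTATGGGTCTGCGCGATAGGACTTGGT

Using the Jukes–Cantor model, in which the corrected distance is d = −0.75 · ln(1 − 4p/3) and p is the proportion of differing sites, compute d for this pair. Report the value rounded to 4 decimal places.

The sequences differ at positions 2 (G/A), 3 (G/C), 7 (T/G), 10 (G/T), 11 (A/T), 13 (C/T), 14 (T/A), 18 (T/A), 26 (A/G), 27 (A/C), 29 (A/C), 30 (T/G), 33 (C/A), 34 (C/G), 35 (A/G), 36 (T/A).
p = 16/42 = 0.380952.
d = −0.75 · ln(1 − (4/3)·0.380952) = −0.75 · ln(0.492064) = −0.75 · (-0.709146) = 0.5319.

0.5319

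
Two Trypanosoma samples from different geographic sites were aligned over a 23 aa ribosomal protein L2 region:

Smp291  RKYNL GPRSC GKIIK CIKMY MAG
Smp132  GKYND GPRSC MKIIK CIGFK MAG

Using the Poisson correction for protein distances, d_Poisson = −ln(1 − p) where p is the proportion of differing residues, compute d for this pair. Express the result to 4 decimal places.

Differing sites — 1:R/G; 5:L/D; 11:G/M; 18:K/G; 19:M/F; 20:Y/K.
p = 6/23 = 0.260870.
d = −ln(1 − 0.260870) = −ln(0.739130) = 0.3023.

0.3023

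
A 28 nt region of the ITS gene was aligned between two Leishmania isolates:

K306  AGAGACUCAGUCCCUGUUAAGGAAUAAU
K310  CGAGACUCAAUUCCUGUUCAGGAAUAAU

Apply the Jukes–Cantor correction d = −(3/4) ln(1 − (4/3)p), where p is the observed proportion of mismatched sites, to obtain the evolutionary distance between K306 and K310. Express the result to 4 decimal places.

Mismatches occur at site 1 (A→C), site 10 (G→A), site 12 (C→U), site 19 (A→C).
p = 4/28 = 0.142857.
d = −0.75 · ln(1 − (4/3)·0.142857) = −0.75 · ln(0.809524) = −0.75 · (-0.211309) = 0.1585.

0.1585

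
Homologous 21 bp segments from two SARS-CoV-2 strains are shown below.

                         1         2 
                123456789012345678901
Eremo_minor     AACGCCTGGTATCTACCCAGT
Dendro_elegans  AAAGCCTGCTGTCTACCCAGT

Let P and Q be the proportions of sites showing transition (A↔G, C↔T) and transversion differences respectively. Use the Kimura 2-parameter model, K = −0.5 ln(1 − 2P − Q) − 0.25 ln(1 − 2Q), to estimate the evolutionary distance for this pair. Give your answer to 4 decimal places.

The sequences differ at positions 3 (C/A, transversion), 9 (G/C, transversion), 11 (A/G, transition).
Of the 3 differences, 1 transition and 2 transversions over 21 sites: P = 1/21 = 0.047619, Q = 2/21 = 0.095238.
d = −0.5·ln(0.809524) − 0.25·ln(0.809524) = −0.5·(-0.211309) − 0.25·(-0.211309) = 0.1585.

0.1585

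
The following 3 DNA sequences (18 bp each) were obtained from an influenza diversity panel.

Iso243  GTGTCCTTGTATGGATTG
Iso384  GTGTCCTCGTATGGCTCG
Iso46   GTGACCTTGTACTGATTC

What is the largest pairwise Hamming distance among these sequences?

Pairwise Hamming distances:
  Iso243 vs Iso384: 3
  Iso243 vs Iso46: 4
  Iso384 vs Iso46: 7
The largest is 7, between Iso384 and Iso46.

7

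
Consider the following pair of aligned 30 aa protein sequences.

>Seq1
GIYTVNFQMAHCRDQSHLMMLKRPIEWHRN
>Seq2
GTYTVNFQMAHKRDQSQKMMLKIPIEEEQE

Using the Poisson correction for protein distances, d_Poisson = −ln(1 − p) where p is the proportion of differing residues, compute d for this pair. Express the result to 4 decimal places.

Differing sites — 2:I/T; 12:C/K; 17:H/Q; 18:L/K; 23:R/I; 27:W/E; 28:H/E; 29:R/Q; 30:N/E.
p = 9/30 = 0.300000.
d = −ln(1 − 0.300000) = −ln(0.700000) = 0.3567.

0.3567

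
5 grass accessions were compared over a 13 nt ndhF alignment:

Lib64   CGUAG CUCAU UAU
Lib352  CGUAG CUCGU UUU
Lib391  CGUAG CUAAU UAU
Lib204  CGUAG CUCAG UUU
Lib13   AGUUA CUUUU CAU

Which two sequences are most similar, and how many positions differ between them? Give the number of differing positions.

1

Pairwise Hamming distances:
  Lib64 vs Lib352: 2
  Lib64 vs Lib391: 1
  Lib64 vs Lib204: 2
  Lib64 vs Lib13: 6
  Lib352 vs Lib391: 3
  Lib352 vs Lib204: 2
  Lib352 vs Lib13: 7
  Lib391 vs Lib204: 3
  Lib391 vs Lib13: 6
  Lib204 vs Lib13: 8
The smallest is 1, between Lib64 and Lib391.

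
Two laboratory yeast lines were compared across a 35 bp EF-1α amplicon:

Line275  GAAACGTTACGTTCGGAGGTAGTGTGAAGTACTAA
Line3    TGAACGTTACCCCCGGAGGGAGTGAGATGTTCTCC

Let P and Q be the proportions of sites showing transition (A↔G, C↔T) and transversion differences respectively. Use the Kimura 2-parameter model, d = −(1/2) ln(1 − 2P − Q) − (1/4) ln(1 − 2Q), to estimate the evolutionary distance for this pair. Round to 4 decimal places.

0.4081

The sequences differ at positions 1 (G/T, transversion), 2 (A/G, transition), 11 (G/C, transversion), 12 (T/C, transition), 13 (T/C, transition), 20 (T/G, transversion), 25 (T/A, transversion), 28 (A/T, transversion), 31 (A/T, transversion), 34 (A/C, transversion), 35 (A/C, transversion).
Of the 11 differences, 3 transitions and 8 transversions over 35 sites: P = 3/35 = 0.085714, Q = 8/35 = 0.228571.
d = −0.5·ln(0.600001) − 0.25·ln(0.542858) = −0.5·(-0.510824) − 0.25·(-0.610908) = 0.4081.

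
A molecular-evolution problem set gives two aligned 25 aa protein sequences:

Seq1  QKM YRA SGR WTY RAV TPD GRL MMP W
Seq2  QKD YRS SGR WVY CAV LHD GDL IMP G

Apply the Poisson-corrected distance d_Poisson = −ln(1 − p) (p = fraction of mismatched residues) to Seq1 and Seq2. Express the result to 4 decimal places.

0.4463

Differing sites — 3:M/D; 6:A/S; 11:T/V; 13:R/C; 16:T/L; 17:P/H; 20:R/D; 22:M/I; 25:W/G.
p = 9/25 = 0.360000.
d = −ln(1 − 0.360000) = −ln(0.640000) = 0.4463.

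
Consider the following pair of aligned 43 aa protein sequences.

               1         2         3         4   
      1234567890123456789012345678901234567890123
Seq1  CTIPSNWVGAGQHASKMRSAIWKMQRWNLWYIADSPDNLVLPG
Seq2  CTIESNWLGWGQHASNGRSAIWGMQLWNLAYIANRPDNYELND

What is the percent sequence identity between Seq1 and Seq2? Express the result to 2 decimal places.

67.44%

The sequences differ at positions 4 (P/E), 8 (V/L), 10 (A/W), 16 (K/N), 17 (M/G), 23 (K/G), 26 (R/L), 30 (W/A), 34 (D/N), 35 (S/R), 39 (L/Y), 40 (V/E), 42 (P/N), 43 (G/D).
29 of the 43 sites match, so the percent identity is 29/43 × 100 = 67.44%.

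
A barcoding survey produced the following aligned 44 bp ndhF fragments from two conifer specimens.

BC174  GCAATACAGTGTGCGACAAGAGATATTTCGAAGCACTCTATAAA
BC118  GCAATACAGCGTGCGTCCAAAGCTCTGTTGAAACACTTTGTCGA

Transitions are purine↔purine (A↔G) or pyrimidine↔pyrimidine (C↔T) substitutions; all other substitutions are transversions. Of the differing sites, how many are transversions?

6

Mismatches occur at site 10 (T↔C, transition), site 16 (A↔T, transversion), site 18 (A↔C, transversion), site 20 (G↔A, transition), site 23 (A↔C, transversion), site 25 (A↔C, transversion), site 27 (T↔G, transversion), site 29 (C↔T, transition), site 33 (G↔A, transition), site 38 (C↔T, transition), site 40 (A↔G, transition), site 42 (A↔C, transversion), site 43 (A↔G, transition).
Of the 13 differences, 7 transitions and 6 transversions, so the answer is 6.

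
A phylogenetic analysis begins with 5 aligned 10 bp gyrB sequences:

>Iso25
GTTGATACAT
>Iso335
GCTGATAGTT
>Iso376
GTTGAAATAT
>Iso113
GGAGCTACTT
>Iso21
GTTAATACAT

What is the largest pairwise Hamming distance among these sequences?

6

Pairwise Hamming distances:
  Iso25 vs Iso335: 3
  Iso25 vs Iso376: 2
  Iso25 vs Iso113: 4
  Iso25 vs Iso21: 1
  Iso335 vs Iso376: 4
  Iso335 vs Iso113: 4
  Iso335 vs Iso21: 4
  Iso376 vs Iso113: 6
  Iso376 vs Iso21: 3
  Iso113 vs Iso21: 5
The largest is 6, between Iso376 and Iso113.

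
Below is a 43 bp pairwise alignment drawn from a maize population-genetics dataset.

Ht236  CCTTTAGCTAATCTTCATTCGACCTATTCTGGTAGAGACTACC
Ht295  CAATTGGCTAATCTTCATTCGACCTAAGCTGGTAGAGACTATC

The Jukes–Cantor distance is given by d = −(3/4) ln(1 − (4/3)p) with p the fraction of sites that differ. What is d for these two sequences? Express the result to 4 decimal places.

Differing sites — 2:C/A; 3:T/A; 6:A/G; 27:T/A; 28:T/G; 42:C/T.
p = 6/43 = 0.139535.
d = −0.75 · ln(1 − (4/3)·0.139535) = −0.75 · ln(0.813953) = −0.75 · (-0.205853) = 0.1544.

0.1544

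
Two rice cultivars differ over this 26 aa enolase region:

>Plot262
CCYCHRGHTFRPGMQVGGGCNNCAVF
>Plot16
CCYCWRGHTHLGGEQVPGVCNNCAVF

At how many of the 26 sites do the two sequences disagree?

7

Mismatches occur at site 5 (H→W), site 10 (F→H), site 11 (R→L), site 12 (P→G), site 14 (M→E), site 17 (G→P), site 19 (G→V).
That gives 7 mismatches out of 26 aligned sites, so the Hamming distance is 7.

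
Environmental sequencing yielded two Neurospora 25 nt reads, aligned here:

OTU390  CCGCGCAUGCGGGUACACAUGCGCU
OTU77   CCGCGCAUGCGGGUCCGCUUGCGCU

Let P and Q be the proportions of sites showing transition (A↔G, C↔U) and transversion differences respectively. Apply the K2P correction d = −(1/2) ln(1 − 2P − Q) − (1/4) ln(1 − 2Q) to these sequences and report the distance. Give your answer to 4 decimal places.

Differing sites — 15:A/C (Tv); 17:A/G (Ti); 19:A/U (Tv).
Of the 3 differences, 1 transition and 2 transversions over 25 sites: P = 1/25 = 0.040000, Q = 2/25 = 0.080000.
d = −0.5·ln(0.840000) − 0.25·ln(0.840000) = −0.5·(-0.174353) − 0.25·(-0.174353) = 0.1308.

0.1308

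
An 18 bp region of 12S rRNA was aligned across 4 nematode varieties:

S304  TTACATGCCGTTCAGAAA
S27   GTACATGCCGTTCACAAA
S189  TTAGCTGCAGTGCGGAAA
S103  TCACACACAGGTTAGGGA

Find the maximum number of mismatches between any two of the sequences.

11

Pairwise Hamming distances:
  S304 vs S27: 2
  S304 vs S189: 5
  S304 vs S103: 8
  S27 vs S189: 7
  S27 vs S103: 10
  S189 vs S103: 11
The largest is 11, between S189 and S103.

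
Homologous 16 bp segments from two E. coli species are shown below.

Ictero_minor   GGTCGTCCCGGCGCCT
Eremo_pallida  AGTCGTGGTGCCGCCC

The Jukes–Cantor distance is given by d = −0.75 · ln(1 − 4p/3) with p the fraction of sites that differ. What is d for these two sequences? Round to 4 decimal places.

Differing sites — 1:G/A; 7:C/G; 8:C/G; 9:C/T; 11:G/C; 16:T/C.
p = 6/16 = 0.375000.
d = −0.75 · ln(1 − (4/3)·0.375000) = −0.75 · ln(0.500000) = −0.75 · (-0.693147) = 0.5199.

0.5199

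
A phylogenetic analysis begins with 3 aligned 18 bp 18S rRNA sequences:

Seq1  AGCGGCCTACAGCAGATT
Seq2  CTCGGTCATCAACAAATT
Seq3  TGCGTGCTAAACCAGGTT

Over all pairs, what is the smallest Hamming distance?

Pairwise Hamming distances:
  Seq1 vs Seq2: 7
  Seq1 vs Seq3: 6
  Seq2 vs Seq3: 10
The smallest is 6, between Seq1 and Seq3.

6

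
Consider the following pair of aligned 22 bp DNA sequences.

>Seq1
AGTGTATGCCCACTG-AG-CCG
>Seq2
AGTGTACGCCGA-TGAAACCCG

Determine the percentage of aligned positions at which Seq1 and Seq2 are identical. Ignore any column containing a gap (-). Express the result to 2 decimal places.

Excluding the 3 gap columns leaves 19 comparable sites.
Mismatches occur at site 7 (T↔C), site 11 (C↔G), site 18 (G↔A).
16 of the 19 comparable sites match, so the percent identity is 16/19 × 100 = 84.21%.

84.21%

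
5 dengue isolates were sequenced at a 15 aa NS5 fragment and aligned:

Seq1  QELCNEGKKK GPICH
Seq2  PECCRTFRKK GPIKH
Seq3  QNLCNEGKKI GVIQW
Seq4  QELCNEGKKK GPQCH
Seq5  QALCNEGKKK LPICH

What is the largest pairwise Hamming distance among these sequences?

11

Pairwise Hamming distances:
  Seq1 vs Seq2: 7
  Seq1 vs Seq3: 5
  Seq1 vs Seq4: 1
  Seq1 vs Seq5: 2
  Seq2 vs Seq3: 11
  Seq2 vs Seq4: 8
  Seq2 vs Seq5: 9
  Seq3 vs Seq4: 6
  Seq3 vs Seq5: 6
  Seq4 vs Seq5: 3
The largest is 11, between Seq2 and Seq3.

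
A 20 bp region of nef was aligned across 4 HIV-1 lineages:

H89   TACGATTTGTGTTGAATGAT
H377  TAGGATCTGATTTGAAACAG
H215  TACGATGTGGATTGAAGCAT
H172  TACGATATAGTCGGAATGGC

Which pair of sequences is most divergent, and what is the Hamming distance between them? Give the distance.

10

Pairwise Hamming distances:
  H89 vs H377: 7
  H89 vs H215: 5
  H89 vs H172: 8
  H377 vs H215: 6
  H377 vs H172: 10
  H215 vs H172: 9
The largest is 10, between H377 and H172.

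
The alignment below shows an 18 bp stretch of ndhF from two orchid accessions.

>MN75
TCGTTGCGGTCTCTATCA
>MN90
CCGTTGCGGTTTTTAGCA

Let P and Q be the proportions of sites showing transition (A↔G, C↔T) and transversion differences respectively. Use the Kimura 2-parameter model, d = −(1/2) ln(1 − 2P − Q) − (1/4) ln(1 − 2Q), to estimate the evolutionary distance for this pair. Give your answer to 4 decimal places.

0.2757

Mismatches occur at site 1 (T→C, transition), site 11 (C→T, transition), site 13 (C→T, transition), site 16 (T→G, transversion).
Of the 4 differences, 3 transitions and 1 transversion over 18 sites: P = 3/18 = 0.166667, Q = 1/18 = 0.055556.
d = −0.5·ln(0.611110) − 0.25·ln(0.888888) = −0.5·(-0.492478) − 0.25·(-0.117784) = 0.2757.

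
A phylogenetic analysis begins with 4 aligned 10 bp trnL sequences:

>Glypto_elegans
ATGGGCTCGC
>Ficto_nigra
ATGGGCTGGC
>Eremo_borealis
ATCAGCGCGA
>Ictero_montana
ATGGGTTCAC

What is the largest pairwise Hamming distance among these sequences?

6

Pairwise Hamming distances:
  Glypto_elegans vs Ficto_nigra: 1
  Glypto_elegans vs Eremo_borealis: 4
  Glypto_elegans vs Ictero_montana: 2
  Ficto_nigra vs Eremo_borealis: 5
  Ficto_nigra vs Ictero_montana: 3
  Eremo_borealis vs Ictero_montana: 6
The largest is 6, between Eremo_borealis and Ictero_montana.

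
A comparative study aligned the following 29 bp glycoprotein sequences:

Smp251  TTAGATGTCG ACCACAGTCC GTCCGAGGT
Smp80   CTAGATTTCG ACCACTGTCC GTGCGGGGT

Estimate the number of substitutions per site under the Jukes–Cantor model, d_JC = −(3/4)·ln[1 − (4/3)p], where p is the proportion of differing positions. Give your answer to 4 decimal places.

The sequences differ at positions 1 (T/C), 7 (G/T), 16 (A/T), 23 (C/G), 26 (A/G).
p = 5/29 = 0.172414.
d = −0.75 · ln(1 − (4/3)·0.172414) = −0.75 · ln(0.770115) = −0.75 · (-0.261215) = 0.1959.

0.1959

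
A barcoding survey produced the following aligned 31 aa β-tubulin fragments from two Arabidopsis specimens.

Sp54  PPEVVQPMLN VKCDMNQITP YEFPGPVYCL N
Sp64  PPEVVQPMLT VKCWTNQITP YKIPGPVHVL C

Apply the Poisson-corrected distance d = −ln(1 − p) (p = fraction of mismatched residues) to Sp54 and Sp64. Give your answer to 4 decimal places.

Mismatches occur at site 10 (N/T), site 14 (D/W), site 15 (M/T), site 22 (E/K), site 23 (F/I), site 28 (Y/H), site 29 (C/V), site 31 (N/C).
p = 8/31 = 0.258065.
d = −ln(1 − 0.258065) = −ln(0.741935) = 0.2985.

0.2985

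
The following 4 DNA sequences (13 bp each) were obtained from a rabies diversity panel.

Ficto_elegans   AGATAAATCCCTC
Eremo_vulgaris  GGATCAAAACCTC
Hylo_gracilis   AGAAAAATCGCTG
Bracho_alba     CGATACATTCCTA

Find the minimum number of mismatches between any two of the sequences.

Pairwise Hamming distances:
  Ficto_elegans vs Eremo_vulgaris: 4
  Ficto_elegans vs Hylo_gracilis: 3
  Ficto_elegans vs Bracho_alba: 4
  Eremo_vulgaris vs Hylo_gracilis: 7
  Eremo_vulgaris vs Bracho_alba: 6
  Hylo_gracilis vs Bracho_alba: 6
The smallest is 3, between Ficto_elegans and Hylo_gracilis.

3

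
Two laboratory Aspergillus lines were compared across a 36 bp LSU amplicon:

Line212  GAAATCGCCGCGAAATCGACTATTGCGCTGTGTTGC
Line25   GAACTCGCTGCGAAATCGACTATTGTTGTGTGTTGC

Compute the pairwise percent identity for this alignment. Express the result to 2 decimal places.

86.11%

The sequences differ at positions 4 (A/C), 9 (C/T), 26 (C/T), 27 (G/T), 28 (C/G).
31 of the 36 sites match, so the percent identity is 31/36 × 100 = 86.11%.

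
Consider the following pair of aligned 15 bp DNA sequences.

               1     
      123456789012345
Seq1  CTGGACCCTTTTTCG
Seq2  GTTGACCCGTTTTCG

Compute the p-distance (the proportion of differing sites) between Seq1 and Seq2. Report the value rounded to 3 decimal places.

0.200

The sequences differ at positions 1 (C/G), 3 (G/T), 9 (T/G).
There are 3 differences over 15 sites, so p = 3/15 = 0.200.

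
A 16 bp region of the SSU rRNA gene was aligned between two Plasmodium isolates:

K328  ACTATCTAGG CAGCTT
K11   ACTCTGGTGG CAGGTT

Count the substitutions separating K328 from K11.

5

Differing sites — 4:A/C; 6:C/G; 7:T/G; 8:A/T; 14:C/G.
That gives 5 mismatches out of 16 aligned sites, so the Hamming distance is 5.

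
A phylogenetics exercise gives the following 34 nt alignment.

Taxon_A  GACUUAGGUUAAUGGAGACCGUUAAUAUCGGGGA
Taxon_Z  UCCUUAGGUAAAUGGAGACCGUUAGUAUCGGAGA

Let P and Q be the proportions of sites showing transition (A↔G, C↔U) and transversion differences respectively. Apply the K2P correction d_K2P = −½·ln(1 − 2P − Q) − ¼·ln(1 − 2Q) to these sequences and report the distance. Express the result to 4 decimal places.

Mismatches occur at site 1 (G↔U, transversion), site 2 (A↔C, transversion), site 10 (U↔A, transversion), site 25 (A↔G, transition), site 32 (G↔A, transition).
Of the 5 differences, 2 transitions and 3 transversions over 34 sites: P = 2/34 = 0.058824, Q = 3/34 = 0.088235.
d = −0.5·ln(0.794117) − 0.25·ln(0.823530) = −0.5·(-0.230524) − 0.25·(-0.194155) = 0.1638.

0.1638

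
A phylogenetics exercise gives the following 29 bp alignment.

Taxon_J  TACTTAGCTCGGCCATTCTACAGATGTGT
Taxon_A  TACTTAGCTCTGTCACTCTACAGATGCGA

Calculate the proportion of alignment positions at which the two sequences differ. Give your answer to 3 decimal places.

Mismatches occur at site 11 (G→T), site 13 (C→T), site 16 (T→C), site 27 (T→C), site 29 (T→A).
There are 5 differences over 29 sites, so p = 5/29 = 0.172.

0.172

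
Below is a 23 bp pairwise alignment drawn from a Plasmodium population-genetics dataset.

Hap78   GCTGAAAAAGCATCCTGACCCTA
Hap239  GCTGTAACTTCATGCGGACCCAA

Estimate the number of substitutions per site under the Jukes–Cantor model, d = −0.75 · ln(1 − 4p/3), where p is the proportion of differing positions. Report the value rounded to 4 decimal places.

0.3904

Mismatches occur at site 5 (A↔T), site 8 (A↔C), site 9 (A↔T), site 10 (G↔T), site 14 (C↔G), site 16 (T↔G), site 22 (T↔A).
p = 7/23 = 0.304348.
d = −0.75 · ln(1 − (4/3)·0.304348) = −0.75 · ln(0.594203) = −0.75 · (-0.520534) = 0.3904.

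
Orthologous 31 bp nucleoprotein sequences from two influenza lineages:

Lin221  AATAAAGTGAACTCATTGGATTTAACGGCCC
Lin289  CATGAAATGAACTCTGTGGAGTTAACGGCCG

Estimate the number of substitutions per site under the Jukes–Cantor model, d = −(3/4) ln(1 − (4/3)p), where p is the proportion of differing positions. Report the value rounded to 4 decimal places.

0.2687

The sequences differ at positions 1 (A/C), 4 (A/G), 7 (G/A), 15 (A/T), 16 (T/G), 21 (T/G), 31 (C/G).
p = 7/31 = 0.225806.
d = −0.75 · ln(1 − (4/3)·0.225806) = −0.75 · ln(0.698925) = −0.75 · (-0.358212) = 0.2687.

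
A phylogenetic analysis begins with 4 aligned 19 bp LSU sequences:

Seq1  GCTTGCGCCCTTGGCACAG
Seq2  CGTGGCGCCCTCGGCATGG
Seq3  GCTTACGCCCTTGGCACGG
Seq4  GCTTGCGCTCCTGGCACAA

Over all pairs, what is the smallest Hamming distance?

2

Pairwise Hamming distances:
  Seq1 vs Seq2: 6
  Seq1 vs Seq3: 2
  Seq1 vs Seq4: 3
  Seq2 vs Seq3: 6
  Seq2 vs Seq4: 9
  Seq3 vs Seq4: 5
The smallest is 2, between Seq1 and Seq3.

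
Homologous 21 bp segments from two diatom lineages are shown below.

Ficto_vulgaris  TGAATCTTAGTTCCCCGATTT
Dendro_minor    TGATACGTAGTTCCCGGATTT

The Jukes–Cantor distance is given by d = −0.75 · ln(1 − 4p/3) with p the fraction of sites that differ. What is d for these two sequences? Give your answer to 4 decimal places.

0.2197

Mismatches occur at site 4 (A→T), site 5 (T→A), site 7 (T→G), site 16 (C→G).
p = 4/21 = 0.190476.
d = −0.75 · ln(1 − (4/3)·0.190476) = −0.75 · ln(0.746032) = −0.75 · (-0.292987) = 0.2197.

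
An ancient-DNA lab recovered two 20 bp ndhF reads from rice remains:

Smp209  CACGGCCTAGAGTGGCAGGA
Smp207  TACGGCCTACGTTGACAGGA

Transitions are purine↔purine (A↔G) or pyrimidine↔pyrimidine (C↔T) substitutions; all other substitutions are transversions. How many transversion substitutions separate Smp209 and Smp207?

Differing sites — 1:C/T (Ti); 10:G/C (Tv); 11:A/G (Ti); 12:G/T (Tv); 15:G/A (Ti).
Of the 5 differences, 3 transitions and 2 transversions, so the answer is 2.

2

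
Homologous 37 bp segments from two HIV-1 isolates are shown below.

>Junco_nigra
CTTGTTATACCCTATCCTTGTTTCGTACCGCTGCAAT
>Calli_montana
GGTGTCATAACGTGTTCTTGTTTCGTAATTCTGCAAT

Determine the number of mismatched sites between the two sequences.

10

The sequences differ at positions 1 (C/G), 2 (T/G), 6 (T/C), 10 (C/A), 12 (C/G), 14 (A/G), 16 (C/T), 28 (C/A), 29 (C/T), 30 (G/T).
That gives 10 mismatches out of 37 aligned sites, so the Hamming distance is 10.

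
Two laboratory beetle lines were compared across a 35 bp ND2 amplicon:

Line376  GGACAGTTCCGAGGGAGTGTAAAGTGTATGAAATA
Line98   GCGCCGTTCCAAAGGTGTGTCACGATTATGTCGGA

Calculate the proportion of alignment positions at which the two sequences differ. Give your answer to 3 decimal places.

Differing sites — 2:G/C; 3:A/G; 5:A/C; 11:G/A; 13:G/A; 16:A/T; 21:A/C; 23:A/C; 25:T/A; 26:G/T; 31:A/T; 32:A/C; 33:A/G; 34:T/G.
There are 14 differences over 35 sites, so p = 14/35 = 0.400.

0.400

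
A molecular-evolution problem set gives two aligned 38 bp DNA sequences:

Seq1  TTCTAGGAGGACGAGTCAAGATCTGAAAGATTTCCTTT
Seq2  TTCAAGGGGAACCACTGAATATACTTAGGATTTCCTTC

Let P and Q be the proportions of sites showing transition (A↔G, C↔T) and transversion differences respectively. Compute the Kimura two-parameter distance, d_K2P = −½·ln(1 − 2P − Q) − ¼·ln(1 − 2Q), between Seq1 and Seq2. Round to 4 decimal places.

0.4576

Differing sites — 4:T/A (Tv); 8:A/G (Ti); 10:G/A (Ti); 13:G/C (Tv); 15:G/C (Tv); 17:C/G (Tv); 20:G/T (Tv); 23:C/A (Tv); 24:T/C (Ti); 25:G/T (Tv); 26:A/T (Tv); 28:A/G (Ti); 38:T/C (Ti).
Of the 13 differences, 5 transitions and 8 transversions over 38 sites: P = 5/38 = 0.131579, Q = 8/38 = 0.210526.
d = −0.5·ln(0.526316) − 0.25·ln(0.578948) = −0.5·(-0.641853) − 0.25·(-0.546543) = 0.4576.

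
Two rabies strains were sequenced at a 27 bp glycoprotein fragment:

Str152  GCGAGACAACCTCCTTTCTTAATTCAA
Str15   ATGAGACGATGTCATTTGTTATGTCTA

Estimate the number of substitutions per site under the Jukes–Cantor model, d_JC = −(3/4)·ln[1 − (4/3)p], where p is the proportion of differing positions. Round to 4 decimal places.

0.5107

The sequences differ at positions 1 (G/A), 2 (C/T), 8 (A/G), 10 (C/T), 11 (C/G), 14 (C/A), 18 (C/G), 22 (A/T), 23 (T/G), 26 (A/T).
p = 10/27 = 0.370370.
d = −0.75 · ln(1 − (4/3)·0.370370) = −0.75 · ln(0.506173) = −0.75 · (-0.680877) = 0.5107.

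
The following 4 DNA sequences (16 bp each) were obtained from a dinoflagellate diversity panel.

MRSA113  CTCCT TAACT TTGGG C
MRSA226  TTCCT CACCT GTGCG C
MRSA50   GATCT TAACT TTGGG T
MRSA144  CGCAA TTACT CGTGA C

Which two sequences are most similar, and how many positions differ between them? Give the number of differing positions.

Pairwise Hamming distances:
  MRSA113 vs MRSA226: 5
  MRSA113 vs MRSA50: 4
  MRSA113 vs MRSA144: 8
  MRSA226 vs MRSA50: 8
  MRSA226 vs MRSA144: 12
  MRSA50 vs MRSA144: 11
The smallest is 4, between MRSA113 and MRSA50.

4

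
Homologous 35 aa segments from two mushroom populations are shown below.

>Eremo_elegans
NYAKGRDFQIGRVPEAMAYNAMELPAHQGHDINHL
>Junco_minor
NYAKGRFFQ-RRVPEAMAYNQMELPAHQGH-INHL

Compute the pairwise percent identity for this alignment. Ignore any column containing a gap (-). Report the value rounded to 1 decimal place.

90.9%

Excluding the 2 gap columns leaves 33 comparable sites.
Mismatches occur at site 7 (D↔F), site 11 (G↔R), site 21 (A↔Q).
30 of the 33 comparable sites match, so the percent identity is 30/33 × 100 = 90.9%.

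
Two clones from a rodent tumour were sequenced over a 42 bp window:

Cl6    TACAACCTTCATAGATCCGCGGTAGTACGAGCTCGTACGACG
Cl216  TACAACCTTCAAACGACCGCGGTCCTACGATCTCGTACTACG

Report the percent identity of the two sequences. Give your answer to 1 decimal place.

81.0%

The sequences differ at positions 12 (T/A), 14 (G/C), 15 (A/G), 16 (T/A), 24 (A/C), 25 (G/C), 31 (G/T), 39 (G/T).
34 of the 42 sites match, so the percent identity is 34/42 × 100 = 81.0%.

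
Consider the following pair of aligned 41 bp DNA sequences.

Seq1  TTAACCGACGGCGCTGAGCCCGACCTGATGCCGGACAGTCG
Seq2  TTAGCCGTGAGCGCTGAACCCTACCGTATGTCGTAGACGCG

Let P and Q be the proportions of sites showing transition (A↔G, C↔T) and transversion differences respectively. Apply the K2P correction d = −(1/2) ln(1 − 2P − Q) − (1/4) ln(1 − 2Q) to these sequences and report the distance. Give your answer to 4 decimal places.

0.4123

The sequences differ at positions 4 (A/G, transition), 8 (A/T, transversion), 9 (C/G, transversion), 10 (G/A, transition), 18 (G/A, transition), 22 (G/T, transversion), 26 (T/G, transversion), 27 (G/T, transversion), 31 (C/T, transition), 34 (G/T, transversion), 36 (C/G, transversion), 38 (G/C, transversion), 39 (T/G, transversion).
Of the 13 differences, 4 transitions and 9 transversions over 41 sites: P = 4/41 = 0.097561, Q = 9/41 = 0.219512.
d = −0.5·ln(0.585366) − 0.25·ln(0.560976) = −0.5·(-0.535518) − 0.25·(-0.578077) = 0.4123.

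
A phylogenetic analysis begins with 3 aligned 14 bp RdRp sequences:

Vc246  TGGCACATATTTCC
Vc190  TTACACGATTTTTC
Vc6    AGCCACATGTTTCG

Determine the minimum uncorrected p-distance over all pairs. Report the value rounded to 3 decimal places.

Pairwise Hamming distances:
  Vc246 vs Vc190: 6
  Vc246 vs Vc6: 4
  Vc190 vs Vc6: 8
The smallest is 4 mismatches, between Vc246 and Vc6; p = 4/14 = 0.286.

0.286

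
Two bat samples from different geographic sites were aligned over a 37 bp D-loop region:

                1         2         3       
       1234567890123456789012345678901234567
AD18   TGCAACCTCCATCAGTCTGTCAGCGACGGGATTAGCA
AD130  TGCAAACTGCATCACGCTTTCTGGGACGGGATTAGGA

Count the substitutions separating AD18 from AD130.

8

Mismatches occur at site 6 (C↔A), site 9 (C↔G), site 15 (G↔C), site 16 (T↔G), site 19 (G↔T), site 22 (A↔T), site 24 (C↔G), site 36 (C↔G).
That gives 8 mismatches out of 37 aligned sites, so the Hamming distance is 8.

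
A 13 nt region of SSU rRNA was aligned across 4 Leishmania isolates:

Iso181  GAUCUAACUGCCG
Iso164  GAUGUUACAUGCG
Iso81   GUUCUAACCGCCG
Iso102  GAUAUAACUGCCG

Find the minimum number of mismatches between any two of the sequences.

1

Pairwise Hamming distances:
  Iso181 vs Iso164: 5
  Iso181 vs Iso81: 2
  Iso181 vs Iso102: 1
  Iso164 vs Iso81: 6
  Iso164 vs Iso102: 5
  Iso81 vs Iso102: 3
The smallest is 1, between Iso181 and Iso102.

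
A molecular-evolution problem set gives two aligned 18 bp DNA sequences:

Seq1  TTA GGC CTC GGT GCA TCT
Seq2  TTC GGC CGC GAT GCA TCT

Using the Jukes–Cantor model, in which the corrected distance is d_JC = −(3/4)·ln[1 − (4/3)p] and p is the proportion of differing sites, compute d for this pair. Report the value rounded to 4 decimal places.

0.1885

Mismatches occur at site 3 (A/C), site 8 (T/G), site 11 (G/A).
p = 3/18 = 0.166667.
d = −0.75 · ln(1 − (4/3)·0.166667) = −0.75 · ln(0.777777) = −0.75 · (-0.251315) = 0.1885.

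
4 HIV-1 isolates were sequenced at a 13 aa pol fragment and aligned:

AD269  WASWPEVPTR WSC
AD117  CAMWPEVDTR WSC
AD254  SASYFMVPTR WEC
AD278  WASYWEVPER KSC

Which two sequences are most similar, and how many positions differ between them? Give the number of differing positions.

Pairwise Hamming distances:
  AD269 vs AD117: 3
  AD269 vs AD254: 5
  AD269 vs AD278: 4
  AD117 vs AD254: 7
  AD117 vs AD278: 7
  AD254 vs AD278: 6
The smallest is 3, between AD269 and AD117.

3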